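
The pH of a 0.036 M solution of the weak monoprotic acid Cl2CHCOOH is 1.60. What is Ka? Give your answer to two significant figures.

Ka = 5.8 × 10^-2

[H+] = 10^(-1.60) = 2.51 × 10^-2 M
At equilibrium [HA] = 0.036 − 2.51 × 10^-2 = 1.09 × 10^-2 M
Ka = [H+][A-]/[HA] = (2.51 × 10^-2)² / 1.09 × 10^-2 = 5.8 × 10^-2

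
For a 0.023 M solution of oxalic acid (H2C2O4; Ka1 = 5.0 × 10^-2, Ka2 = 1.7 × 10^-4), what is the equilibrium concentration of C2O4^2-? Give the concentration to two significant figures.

First ionization gives [H+] ≈ [HC2O4-] = 1.71 × 10^-2 M.
Second step: Ka2 = [H+][C2O4^2-]/[HC2O4-] ≈ [C2O4^2-] (since [H+] ≈ [HC2O4-]).
So [C2O4^2-] ≈ Ka2.

1.7 × 10^-4 M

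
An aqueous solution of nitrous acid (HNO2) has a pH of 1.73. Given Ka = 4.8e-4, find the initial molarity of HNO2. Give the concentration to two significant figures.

[H+] = 10^(-1.73) = 1.86 × 10^-2 M = x
Ka = x²/(C₀ − x) ⇒ C₀ = x + x²/Ka
C₀ = 1.86 × 10^-2 + (1.86 × 10^-2)²/(4.8 × 10^-4) = 7.39 × 10^-1 M

C₀ = 7.4 × 10^-1 M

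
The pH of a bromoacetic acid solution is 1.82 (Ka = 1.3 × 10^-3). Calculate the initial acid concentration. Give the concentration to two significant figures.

[H+] = 10^(-1.82) = 1.51 × 10^-2 M = x
Ka = x²/(C₀ − x) ⇒ C₀ = x + x²/Ka
C₀ = 1.51 × 10^-2 + (1.51 × 10^-2)²/(1.3 × 10^-3) = 1.90 × 10^-1 M

C₀ = 1.9 × 10^-1 M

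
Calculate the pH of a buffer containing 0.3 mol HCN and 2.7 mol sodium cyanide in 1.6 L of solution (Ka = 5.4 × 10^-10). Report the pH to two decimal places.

pKa = −log(5.4 × 10^-10) = 9.268
Using pH = pKa + log([base]/[acid]) with [base]/[acid] = 2.7/0.3:
pH = 9.268 + (+0.954) = 10.22

pH = 10.22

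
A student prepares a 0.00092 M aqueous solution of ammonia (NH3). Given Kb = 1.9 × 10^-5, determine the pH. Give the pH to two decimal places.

pH = 10.09

NH3 + H2O ⇌ NH4+ + OH-
Let x = [OH-] at equilibrium. Kb = x²/(0.00092 − x).
x is not negligible relative to C₀; solve x² + 1.9e-05·x − 1.75e-08 = 0.
x = (−Kb + √(Kb² + 4·Kb·C₀))/2 = 1.23 × 10^-4 M
pOH = 3.91, so pH = 14.00 − pOH = 10.09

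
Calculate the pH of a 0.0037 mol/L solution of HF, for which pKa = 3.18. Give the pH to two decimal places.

pH = 2.90

HF ⇌ F- + H+
Ka = 10^(−3.18) = 6.61 × 10^-4
Let x = [H+] at equilibrium. Ka = x²/(0.0037 − x).
x is not negligible relative to C₀; solve x² + 0.000661·x − 2.45e-06 = 0.
x = (−Ka + √(Ka² + 4·Ka·C₀))/2 = 1.27 × 10^-3 M
pH = −log(1.27 × 10^-3) = 2.90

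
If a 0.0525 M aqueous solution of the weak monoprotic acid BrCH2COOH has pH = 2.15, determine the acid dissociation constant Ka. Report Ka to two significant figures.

[H+] = 10^(-2.15) = 7.08 × 10^-3 M
At equilibrium [HA] = 0.0525 − 7.08 × 10^-3 = 4.54 × 10^-2 M
Ka = [H+][A-]/[HA] = (7.08 × 10^-3)² / 4.54 × 10^-2 = 1.1 × 10^-3

Ka = 1.1 × 10^-3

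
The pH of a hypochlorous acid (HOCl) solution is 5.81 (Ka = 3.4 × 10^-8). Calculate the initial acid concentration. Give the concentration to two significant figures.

[H+] = 10^(-5.81) = 1.55 × 10^-6 M = x
Ka = x²/(C₀ − x) ⇒ C₀ = x + x²/Ka
C₀ = 1.55 × 10^-6 + (1.55 × 10^-6)²/(3.4 × 10^-8) = 7.22 × 10^-5 M

C₀ = 7.2 × 10^-5 M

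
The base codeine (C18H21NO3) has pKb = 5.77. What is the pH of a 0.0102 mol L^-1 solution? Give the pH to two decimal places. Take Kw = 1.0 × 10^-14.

C18H21NO3 + H2O ⇌ C18H22NO3+ + OH-
Kb = 10^(−5.77) = 1.70 × 10^-6
From the ICE table, Kb = x²/(0.0102 − x) = 1.70 × 10^-6.
Since Kb ≪ C₀, x ≈ √(Kb·C₀) = 1.32 × 10^-4 M.
Check: 1.3% ionized — well under 5%, approximation valid.
pOH = −log(1.32 × 10^-4) = 3.88; pH = 14.00 − 3.88 = 10.12

pH = 10.12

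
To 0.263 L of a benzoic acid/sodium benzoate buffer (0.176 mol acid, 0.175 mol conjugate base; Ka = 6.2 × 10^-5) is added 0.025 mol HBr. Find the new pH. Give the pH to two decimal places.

After neutralization: n(C6H5COOH) = 0.201 mol, n(C6H5COO-) = 0.15 mol.
pKa = −log(6.2 × 10^-5) = 4.208
pH = pKa + log(n_C6H5COO-/n_C6H5COOH) = 4.208 + log(0.15/0.201) = 4.208 + (-0.127)

pH = 4.08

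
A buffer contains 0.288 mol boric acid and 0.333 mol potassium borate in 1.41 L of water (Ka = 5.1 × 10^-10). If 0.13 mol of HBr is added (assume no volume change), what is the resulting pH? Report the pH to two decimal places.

Added H+ converts B(OH)4- to B(OH)3: B(OH)3 → 0.418 mol, B(OH)4- → 0.203 mol.
pKa = −log(5.1 × 10^-10) = 9.292
pH = pKa + log(n_B(OH)4-/n_B(OH)3) = 9.292 + log(0.203/0.418) = 9.292 + (-0.314)

pH = 8.98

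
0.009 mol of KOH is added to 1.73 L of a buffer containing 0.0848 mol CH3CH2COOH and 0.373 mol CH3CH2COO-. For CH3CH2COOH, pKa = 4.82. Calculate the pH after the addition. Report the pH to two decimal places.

pH = 5.52

OH- converts CH3CH2COOH to CH3CH2COO-: CH3CH2COOH → 0.0758 mol, CH3CH2COO- → 0.382 mol.
Henderson–Hasselbalch with mole ratio 0.382/0.0758: pH = 4.82 + (+0.702)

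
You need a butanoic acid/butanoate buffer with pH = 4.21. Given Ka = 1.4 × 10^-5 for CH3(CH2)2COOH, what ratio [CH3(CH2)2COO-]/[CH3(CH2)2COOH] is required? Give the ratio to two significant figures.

pKa = -log(1.4 × 10^-5) = 4.854
pH = pKa + log(r) ⇒ log(r) = 4.21 − 4.854 = -0.644
r = [CH3(CH2)2COO-]/[CH3(CH2)2COOH] = 10^(-0.644) = 0.227

ratio = 0.23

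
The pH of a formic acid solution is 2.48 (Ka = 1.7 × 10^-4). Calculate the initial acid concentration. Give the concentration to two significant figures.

C₀ = 6.8 × 10^-2 M

[H+] = 10^(-2.48) = 3.31 × 10^-3 M = x
Ka = x²/(C₀ − x) ⇒ C₀ = x + x²/Ka
C₀ = 3.31 × 10^-3 + (3.31 × 10^-3)²/(1.7 × 10^-4) = 6.78 × 10^-2 M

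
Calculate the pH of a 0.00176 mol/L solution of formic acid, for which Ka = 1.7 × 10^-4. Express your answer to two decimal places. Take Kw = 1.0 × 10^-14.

HCOOH ⇌ HCOO- + H+
From the ICE table, Ka = [H+]²/(0.00176 − [H+]) = 1.7 × 10^-4.
[H+] is not negligible relative to C₀; solve [H+]² + 0.00017·[H+] − 2.99e-07 = 0.
[H+] = [−0.00017 + √(0.00017² + 1.2e-06)]/2 = 4.69 × 10^-4 M
pH = −log(4.69 × 10^-4) = 3.33

pH = 3.33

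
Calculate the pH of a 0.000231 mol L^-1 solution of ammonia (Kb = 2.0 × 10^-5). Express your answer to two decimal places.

pH = 9.77

NH3 + H2O ⇌ NH4+ + OH-
From the ICE table, Kb = x²/(0.000231 − x) = 2.0 × 10^-5.
Here C₀/Kb ≈ 11.5, so the small-x approximation fails. Use the quadratic:
x = (−Kb + √(Kb² + 4·Kb·C₀))/2 = 5.87 × 10^-5 M
pOH = 4.23, so pH = 14.00 − pOH = 9.77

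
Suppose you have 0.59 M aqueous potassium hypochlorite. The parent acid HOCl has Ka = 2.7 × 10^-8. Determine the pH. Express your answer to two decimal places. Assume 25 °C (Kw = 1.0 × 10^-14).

OCl- is the conjugate base of the weak acid HOCl.
Kb = Kw/Ka = 1.0×10^-14 / 2.7 × 10^-8 = 3.70 × 10^-7
Kb = [OH-]²/(0.59 − [OH-]) = 3.70 × 10^-7
Since Kb ≪ C₀, [OH-] ≈ √(Kb·C₀) = 4.67 × 10^-4 M.
([OH-]/C₀ = 0.079% < 5%, so the approximation holds.)
pOH = −log(4.67 × 10^-4) = 3.33; pH = 14.00 − 3.33 = 10.67

pH = 10.67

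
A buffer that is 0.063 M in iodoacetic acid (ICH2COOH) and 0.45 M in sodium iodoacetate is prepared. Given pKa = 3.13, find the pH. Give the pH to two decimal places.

pH = 3.98

Using pH = pKa + log([base]/[acid]) with [base]/[acid] = 0.45/0.063:
pH = 3.13 + (+0.854) = 3.98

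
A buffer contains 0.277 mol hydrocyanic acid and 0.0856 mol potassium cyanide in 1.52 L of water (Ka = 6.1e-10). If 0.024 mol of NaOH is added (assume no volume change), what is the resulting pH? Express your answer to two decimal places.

pH = 8.85

After neutralization: n(HCN) = 0.253 mol, n(CN-) = 0.11 mol.
pKa = −log(6.1 × 10^-10) = 9.215
Henderson–Hasselbalch with mole ratio 0.11/0.253: pH = 9.215 + (-0.362)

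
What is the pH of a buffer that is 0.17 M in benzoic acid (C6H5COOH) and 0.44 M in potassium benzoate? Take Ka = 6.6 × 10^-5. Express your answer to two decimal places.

pH = 4.59

pKa = −log(6.6 × 10^-5) = 4.180
pH = pKa + log([A⁻]/[HA]) = 4.180 + log(0.44/0.17)
pH = 4.180 + (+0.413) = 4.59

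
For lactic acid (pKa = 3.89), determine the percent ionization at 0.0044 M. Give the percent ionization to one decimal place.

15.7%

CH3CH(OH)COOH ⇌ CH3CH(OH)COO- + H+; let x = [H+] at equilibrium.
Ka = 10^(−3.89) = 1.29 × 10^-4
Solve x² + 0.000129x − 5.68e-07 = 0 → x = 6.92 × 10^-4 M
% ionization = x/C₀ × 100% = 6.92 × 10^-4/0.0044 × 100% = 15.7%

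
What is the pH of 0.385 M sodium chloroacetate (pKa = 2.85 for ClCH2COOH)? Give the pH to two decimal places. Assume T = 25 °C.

pH = 8.22

ClCH2COO- is the conjugate base of the weak acid ClCH2COOH.
Ka = 10^(−2.85) = 1.41 × 10^-3
Kb = Kw/Ka = 1.0×10^-14 / 1.41 × 10^-3 = 7.09 × 10^-12
Kb = [OH-]²/(0.385 − [OH-]) = 7.09 × 10^-12
Neglecting [OH-] in the denominator: [OH-] = √(7.09 × 10^-12 × 0.385) = 1.65 × 10^-6 M
Check: 0.00043% ionized — well under 5%, approximation valid.
pOH = −log(1.65 × 10^-6) = 5.78; pH = 14.00 − 5.78 = 8.22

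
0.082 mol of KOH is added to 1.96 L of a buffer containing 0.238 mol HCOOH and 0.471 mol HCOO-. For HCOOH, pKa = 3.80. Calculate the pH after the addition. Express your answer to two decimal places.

OH- converts HCOOH to HCOO-: HCOOH → 0.156 mol, HCOO- → 0.553 mol.
pH = pKa + log(n_HCOO-/n_HCOOH) = 3.80 + log(0.553/0.156) = 3.80 + (+0.550)

pH = 4.35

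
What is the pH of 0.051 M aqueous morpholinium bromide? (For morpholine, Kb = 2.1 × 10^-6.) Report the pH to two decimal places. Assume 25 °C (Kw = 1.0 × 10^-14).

C4H8ONH2+ is the conjugate acid of the weak base C4H8ONH.
Ka = Kw/Kb = 1.0×10^-14 / 2.1 × 10^-6 = 4.76 × 10^-9
From the ICE table, Ka = [H+]²/(0.051 − [H+]) = 4.76 × 10^-9.
Since Ka ≪ C₀, [H+] ≈ √(Ka·C₀) = 1.56 × 10^-5 M.
pH = −log[H+] = −log(1.56 × 10^-5) = 4.81

pH = 4.81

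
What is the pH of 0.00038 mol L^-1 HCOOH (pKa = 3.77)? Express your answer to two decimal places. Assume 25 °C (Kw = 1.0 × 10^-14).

HCOOH ⇌ HCOO- + H+
Ka = 10^(−3.77) = 1.70 × 10^-4
From the ICE table, Ka = [H+]²/(0.00038 − [H+]) = 1.70 × 10^-4.
[H+] is not negligible relative to C₀; solve [H+]² + 0.00017·[H+] − 6.46e-08 = 0.
[H+] = [−0.00017 + √(0.00017² + 2.58e-07)]/2 = 1.83 × 10^-4 M
pH = −log[H+] = −log(1.83 × 10^-4) = 3.74

pH = 3.74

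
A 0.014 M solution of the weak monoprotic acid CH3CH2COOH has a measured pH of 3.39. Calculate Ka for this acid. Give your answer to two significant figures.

Ka = 1.2 × 10^-5

[H+] = 10^(-3.39) = 4.07 × 10^-4 M
At equilibrium [HA] = 0.014 − 4.07 × 10^-4 = 1.36 × 10^-2 M
Ka = [H+][A-]/[HA] = (4.07 × 10^-4)² / 1.36 × 10^-2 = 1.2 × 10^-5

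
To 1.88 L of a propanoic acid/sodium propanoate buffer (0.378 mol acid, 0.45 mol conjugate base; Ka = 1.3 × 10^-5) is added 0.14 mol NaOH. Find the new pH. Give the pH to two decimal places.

After neutralization: n(CH3CH2COOH) = 0.238 mol, n(CH3CH2COO-) = 0.59 mol.
pKa = −log(1.3 × 10^-5) = 4.886
pH = pKa + log(n_CH3CH2COO-/n_CH3CH2COOH) = 4.886 + log(0.59/0.238) = 4.886 + (+0.394)

pH = 5.28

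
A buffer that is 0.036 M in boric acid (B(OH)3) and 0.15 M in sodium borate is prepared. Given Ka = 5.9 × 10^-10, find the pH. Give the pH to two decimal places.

pH = 9.85

pKa = −log(5.9 × 10^-10) = 9.229
pH = pKa + log([A⁻]/[HA]) = 9.229 + log(0.15/0.036)
pH = 9.229 + (+0.620) = 9.85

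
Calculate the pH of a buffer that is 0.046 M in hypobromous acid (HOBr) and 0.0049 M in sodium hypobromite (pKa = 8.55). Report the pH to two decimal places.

Henderson–Hasselbalch: pH = pKa + log([OBr-]/[HOBr]) = 8.55 + log(0.0049/0.046)
pH = 8.55 + (-0.973) = 7.58

pH = 7.58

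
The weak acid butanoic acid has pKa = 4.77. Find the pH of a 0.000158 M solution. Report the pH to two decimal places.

CH3(CH2)2COOH ⇌ CH3(CH2)2COO- + H+
Ka = 10^(−4.77) = 1.70 × 10^-5
Ka = x²/(0.000158 − x) = 1.70 × 10^-5
The 5% rule fails; solving x² + Ka·x − Ka·C₀ = 0 exactly:
x = (−Ka + √(Ka² + 4·Ka·C₀))/2 = 4.40 × 10^-5 M
pH = −log[H+] = −log(4.40 × 10^-5) = 4.36

pH = 4.36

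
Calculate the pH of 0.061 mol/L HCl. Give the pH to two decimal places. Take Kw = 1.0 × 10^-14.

HCl is a strong acid and dissociates completely, so [H+] = 0.061 M.
pH = -log(0.061) = 1.21

pH = 1.21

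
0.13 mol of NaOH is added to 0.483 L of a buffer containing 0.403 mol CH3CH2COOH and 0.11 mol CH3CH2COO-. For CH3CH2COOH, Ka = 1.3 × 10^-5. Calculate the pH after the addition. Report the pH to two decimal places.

After neutralization: n(CH3CH2COOH) = 0.273 mol, n(CH3CH2COO-) = 0.24 mol.
pKa = −log(1.3 × 10^-5) = 4.886
pH = pKa + log([A⁻]/[HA]) = 4.886 + log(0.24/0.273) = 4.886 -0.056

pH = 4.83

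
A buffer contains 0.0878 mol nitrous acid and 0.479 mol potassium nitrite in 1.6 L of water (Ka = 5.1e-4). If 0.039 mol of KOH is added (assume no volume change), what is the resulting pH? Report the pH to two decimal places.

pH = 4.32

OH- converts HNO2 to NO2-: HNO2 → 0.0488 mol, NO2- → 0.518 mol.
pKa = −log(5.1 × 10^-4) = 3.292
pH = pKa + log([A⁻]/[HA]) = 3.292 + log(0.518/0.0488) = 3.292 +1.026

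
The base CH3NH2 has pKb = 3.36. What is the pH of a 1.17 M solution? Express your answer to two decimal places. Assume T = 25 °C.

pH = 12.35

CH3NH2 + H2O ⇌ CH3NH3+ + OH-
Kb = 10^(−3.36) = 4.37 × 10^-4
From the ICE table, Kb = [OH-]²/(1.17 − [OH-]) = 4.37 × 10^-4.
Since Kb ≪ C₀, [OH-] ≈ √(Kb·C₀) = 2.26 × 10^-2 M.
pOH = −log(2.26 × 10^-2) = 1.65; pH = 14.00 − 1.65 = 12.35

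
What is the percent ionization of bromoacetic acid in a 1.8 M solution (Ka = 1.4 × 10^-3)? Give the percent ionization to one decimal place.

BrCH2COOH ⇌ BrCH2COO- + H+; let x = [H+] at equilibrium.
x ≈ √(Ka·C₀) = √(1.4 × 10^-3 × 1.8) = 5.02 × 10^-2 M
Fraction ionized = 5.02 × 10^-2 / 1.8 = 0.0279 → 2.8%

2.8%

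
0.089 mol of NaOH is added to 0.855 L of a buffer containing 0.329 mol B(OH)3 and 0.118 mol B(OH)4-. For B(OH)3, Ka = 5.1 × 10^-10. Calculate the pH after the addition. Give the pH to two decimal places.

pH = 9.23

OH- converts B(OH)3 to B(OH)4-: B(OH)3 → 0.24 mol, B(OH)4- → 0.207 mol.
pKa = −log(5.1 × 10^-10) = 9.292
pH = pKa + log([A⁻]/[HA]) = 9.292 + log(0.207/0.24) = 9.292 -0.064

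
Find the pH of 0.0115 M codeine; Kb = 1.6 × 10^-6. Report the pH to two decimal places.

C18H21NO3 + H2O ⇌ C18H22NO3+ + OH-
Kb = [OH-]²/(0.0115 − [OH-]) = 1.6 × 10^-6
Assume [OH-] ≪ 0.0115: [OH-] ≈ √(1.6 × 10^-6 × 0.0115) = 1.36 × 10^-4 M
pOH = 3.87, so pH = 14.00 − pOH = 10.13

pH = 10.13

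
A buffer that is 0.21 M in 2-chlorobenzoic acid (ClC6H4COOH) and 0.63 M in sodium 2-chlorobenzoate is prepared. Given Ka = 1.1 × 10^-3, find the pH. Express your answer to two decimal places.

pH = 3.44

pKa = −log(1.1 × 10^-3) = 2.959
Henderson–Hasselbalch: pH = pKa + log([ClC6H4COO-]/[ClC6H4COOH]) = 2.959 + log(0.63/0.21)
pH = 2.959 + (+0.477) = 3.44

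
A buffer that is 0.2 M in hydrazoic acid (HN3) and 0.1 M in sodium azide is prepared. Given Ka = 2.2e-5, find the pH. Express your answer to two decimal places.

pH = 4.36

pKa = −log(2.2 × 10^-5) = 4.658
pH = pKa + log([A⁻]/[HA]) = 4.658 + log(0.1/0.2)
pH = 4.658 + (-0.301) = 4.36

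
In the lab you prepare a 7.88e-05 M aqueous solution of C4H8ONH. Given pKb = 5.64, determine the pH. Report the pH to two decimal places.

C4H8ONH + H2O ⇌ C4H8ONH2+ + OH-
Kb = 10^(−5.64) = 2.29 × 10^-6
From the ICE table, Kb = x²/(7.88e-05 − x) = 2.29 × 10^-6.
Here C₀/Kb ≈ 34.4, so the small-x approximation fails. Use the quadratic:
x = [−2.29e-06 + √(2.29e-06² + 7.22e-10)]/2 = 1.23 × 10^-5 M
pOH = −log(1.23 × 10^-5) = 4.91; pH = 14.00 − 4.91 = 9.09

pH = 9.09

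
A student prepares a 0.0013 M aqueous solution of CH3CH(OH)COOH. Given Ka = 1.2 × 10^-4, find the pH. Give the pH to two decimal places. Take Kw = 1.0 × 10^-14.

pH = 3.47

CH3CH(OH)COOH ⇌ CH3CH(OH)COO- + H+
Ka = x²/(0.0013 − x) = 1.2 × 10^-4
The 5% rule fails; solving x² + Ka·x − Ka·C₀ = 0 exactly:
x = (−Ka + √(Ka² + 4·Ka·C₀))/2 = 3.39 × 10^-4 M
pH = −log[H+] = −log(3.39 × 10^-4) = 3.47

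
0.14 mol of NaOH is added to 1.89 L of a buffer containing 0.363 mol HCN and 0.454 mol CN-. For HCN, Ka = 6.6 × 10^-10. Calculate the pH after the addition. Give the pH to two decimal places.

pH = 9.61

After neutralization: n(HCN) = 0.223 mol, n(CN-) = 0.594 mol.
pKa = −log(6.6 × 10^-10) = 9.180
Henderson–Hasselbalch with mole ratio 0.594/0.223: pH = 9.180 + (+0.425)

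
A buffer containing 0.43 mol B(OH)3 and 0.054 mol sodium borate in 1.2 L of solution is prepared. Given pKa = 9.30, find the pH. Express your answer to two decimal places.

pH = 8.40

Using pH = pKa + log([base]/[acid]) with [base]/[acid] = 0.054/0.43:
pH = 9.30 + (-0.901) = 8.40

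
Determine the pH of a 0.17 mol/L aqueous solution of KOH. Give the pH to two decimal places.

KOH is a strong base; [OH-] = 0.17 M.
pOH = -log(0.17) = 0.77
pH = 14.00 - 0.77 = 13.23

pH = 13.23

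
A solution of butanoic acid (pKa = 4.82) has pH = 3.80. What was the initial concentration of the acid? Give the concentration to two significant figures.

[H+] = 10^(-3.80) = 1.58 × 10^-4 M = x
Ka = 10^(−4.82) = 1.51 × 10^-5
Ka = x²/(C₀ − x) ⇒ C₀ = x + x²/Ka
C₀ = 1.58 × 10^-4 + (1.58 × 10^-4)²/(1.51 × 10^-5) = 1.81 × 10^-3 M

C₀ = 1.8 × 10^-3 M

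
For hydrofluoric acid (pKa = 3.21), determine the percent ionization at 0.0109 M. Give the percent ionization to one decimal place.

21.1%

HF ⇌ F- + H+; let x = [H+] at equilibrium.
Ka = 10^(−3.21) = 6.17 × 10^-4
Solve x² + 0.000617x − 6.73e-06 = 0 → x = 2.30 × 10^-3 M
% ionization = x/C₀ × 100% = 2.30 × 10^-3/0.0109 × 100% = 21.1%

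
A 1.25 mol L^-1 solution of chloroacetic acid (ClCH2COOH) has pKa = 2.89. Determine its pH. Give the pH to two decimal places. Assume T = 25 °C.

pH = 1.40

ClCH2COOH ⇌ ClCH2COO- + H+
Ka = 10^(−2.89) = 1.29 × 10^-3
Ka = [H+]²/(1.25 − [H+]) = 1.29 × 10^-3
Since Ka ≪ C₀, [H+] ≈ √(Ka·C₀) = 4.02 × 10^-2 M.
Check: 3.2% ionized — well under 5%, approximation valid.
pH = −log[H+] = −log(4.02 × 10^-2) = 1.40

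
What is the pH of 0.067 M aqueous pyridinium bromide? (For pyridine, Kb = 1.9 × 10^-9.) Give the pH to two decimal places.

C5H5NH+ is the conjugate acid of the weak base C5H5N.
Ka = Kw/Kb = 1.0×10^-14 / 1.9 × 10^-9 = 5.26 × 10^-6
From the ICE table, Ka = [H+]²/(0.067 − [H+]) = 5.26 × 10^-6.
Since Ka ≪ C₀, [H+] ≈ √(Ka·C₀) = 5.94 × 10^-4 M.
Check: 0.89% ionized — well under 5%, approximation valid.
pH = −log[H+] = −log(5.94 × 10^-4) = 3.23

pH = 3.23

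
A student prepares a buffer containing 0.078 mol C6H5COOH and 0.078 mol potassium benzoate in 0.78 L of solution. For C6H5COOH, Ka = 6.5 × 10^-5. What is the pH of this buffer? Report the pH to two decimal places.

pKa = −log(6.5 × 10^-5) = 4.187
Using pH = pKa + log([base]/[acid]) with [base]/[acid] = 0.078/0.078:
pH = 4.187 + (+0.000) = 4.19

pH = 4.19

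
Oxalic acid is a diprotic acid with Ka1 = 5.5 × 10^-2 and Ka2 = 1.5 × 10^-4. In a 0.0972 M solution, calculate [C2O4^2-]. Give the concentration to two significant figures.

1.5 × 10^-4 M

First ionization gives [H+] ≈ [HC2O4-] = 5.06 × 10^-2 M.
Second step: Ka2 = [H+][C2O4^2-]/[HC2O4-] ≈ [C2O4^2-] (since [H+] ≈ [HC2O4-]).
So [C2O4^2-] ≈ Ka2.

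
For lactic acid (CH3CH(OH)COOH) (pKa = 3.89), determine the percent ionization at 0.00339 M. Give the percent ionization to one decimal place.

17.7%

CH3CH(OH)COOH ⇌ CH3CH(OH)COO- + H+; let x = [H+] at equilibrium.
Ka = 10^(−3.89) = 1.29 × 10^-4
Ka = x²/(C₀ − x); solving the quadratic gives x = 6.00 × 10^-4 M.
Fraction ionized = 6.00 × 10^-4 / 0.00339 = 0.1770 → 17.7%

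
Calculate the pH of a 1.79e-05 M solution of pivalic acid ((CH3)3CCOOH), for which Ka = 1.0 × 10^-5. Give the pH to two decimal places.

(CH3)3CCOOH ⇌ (CH3)3CCOO- + H+
Let x = [H+] at equilibrium. Ka = x²/(1.79e-05 − x).
x is not negligible relative to C₀; solve x² + 1e-05·x − 1.79e-10 = 0.
x = [−1e-05 + √(1e-05² + 7.16e-10)]/2 = 9.28 × 10^-6 M
pH = −log[H+] = −log(9.28 × 10^-6) = 5.03

pH = 5.03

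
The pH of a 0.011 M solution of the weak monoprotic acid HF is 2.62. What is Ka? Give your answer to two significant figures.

Ka = 6.7 × 10^-4

[H+] = 10^(-2.62) = 2.40 × 10^-3 M
At equilibrium [HA] = 0.011 − 2.40 × 10^-3 = 8.60 × 10^-3 M
Ka = [H+][A-]/[HA] = (2.40 × 10^-3)² / 8.60 × 10^-3 = 6.7 × 10^-4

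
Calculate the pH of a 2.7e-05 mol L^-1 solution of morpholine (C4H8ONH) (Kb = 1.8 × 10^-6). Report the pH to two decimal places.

pH = 8.79

C4H8ONH + H2O ⇌ C4H8ONH2+ + OH-
Kb = [OH-]²/(2.7e-05 − [OH-]) = 1.8 × 10^-6
[OH-] is not negligible relative to C₀; solve [OH-]² + 1.8e-06·[OH-] − 4.86e-11 = 0.
[OH-] = (−Kb + √(Kb² + 4·Kb·C₀))/2 = 6.13 × 10^-6 M
pOH = −log(6.13 × 10^-6) = 5.21; pH = 14.00 − 5.21 = 8.79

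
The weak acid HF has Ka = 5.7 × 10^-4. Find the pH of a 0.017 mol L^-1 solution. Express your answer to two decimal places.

HF ⇌ F- + H+
From the ICE table, Ka = x²/(0.017 − x) = 5.7 × 10^-4.
x is not negligible relative to C₀; solve x² + 0.00057·x − 9.69e-06 = 0.
x = [−0.00057 + √(0.00057² + 3.88e-05)]/2 = 2.84 × 10^-3 M
pH = −log[H+] = −log(2.84 × 10^-3) = 2.55

pH = 2.55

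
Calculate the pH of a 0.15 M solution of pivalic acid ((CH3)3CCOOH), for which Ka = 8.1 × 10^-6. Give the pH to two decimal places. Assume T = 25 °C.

(CH3)3CCOOH ⇌ (CH3)3CCOO- + H+
Let x = [H+] at equilibrium. Ka = x²/(0.15 − x).
Assume x ≪ 0.15: x ≈ √(8.1 × 10^-6 × 0.15) = 1.10 × 10^-3 M
Check: 0.73% ionized — well under 5%, approximation valid.
pH = −log[H+] = −log(1.10 × 10^-3) = 2.96

pH = 2.96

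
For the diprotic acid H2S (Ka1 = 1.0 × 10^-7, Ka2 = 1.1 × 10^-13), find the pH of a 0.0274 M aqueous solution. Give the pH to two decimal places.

pH = 4.28

Since Ka1 ≫ Ka2, the first ionization dominates [H+].
Ka1 = x²/(0.0274 − x) = 1.0 × 10^-7
x ≈ √(1.0 × 10^-7 × 0.0274) = 5.23 × 10^-5 M
pH = −log(5.23 × 10^-5) = 4.28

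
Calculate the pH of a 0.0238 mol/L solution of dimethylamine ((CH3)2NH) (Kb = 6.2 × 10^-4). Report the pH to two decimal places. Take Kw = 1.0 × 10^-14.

(CH3)2NH + H2O ⇌ (CH3)2NH2+ + OH-
Let x = [OH-] at equilibrium. Kb = x²/(0.0238 − x).
The 5% rule fails; solving x² + Kb·x − Kb·C₀ = 0 exactly:
x = [−0.00062 + √(0.00062² + 5.9e-05)]/2 = 3.54 × 10^-3 M
pOH = −log(3.54 × 10^-3) = 2.45; pH = 14.00 − 2.45 = 11.55

pH = 11.55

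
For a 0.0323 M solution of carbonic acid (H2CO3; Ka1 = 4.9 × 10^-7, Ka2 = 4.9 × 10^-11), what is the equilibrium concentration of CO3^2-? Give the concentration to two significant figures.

4.9 × 10^-11 M

First ionization gives [H+] ≈ [HCO3-] = 1.26 × 10^-4 M.
Second step: Ka2 = [H+][CO3^2-]/[HCO3-] ≈ [CO3^2-] (since [H+] ≈ [HCO3-]).
So [CO3^2-] ≈ Ka2.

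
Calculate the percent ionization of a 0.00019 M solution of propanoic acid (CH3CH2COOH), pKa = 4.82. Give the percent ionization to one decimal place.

CH3CH2COOH ⇌ CH3CH2COO- + H+; let x = [H+] at equilibrium.
Ka = 10^(−4.82) = 1.51 × 10^-5
Solve x² + 1.51e-05x − 2.87e-09 = 0 → x = 4.65 × 10^-5 M
% ionization = x/C₀ × 100% = 4.65 × 10^-5/0.00019 × 100% = 24.5%

24.5%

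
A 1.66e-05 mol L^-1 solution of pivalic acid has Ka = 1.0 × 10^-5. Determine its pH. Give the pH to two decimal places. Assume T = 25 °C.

pH = 5.05

(CH3)3CCOOH ⇌ (CH3)3CCOO- + H+
From the ICE table, Ka = [H+]²/(1.66e-05 − [H+]) = 1.0 × 10^-5.
[H+] is not negligible relative to C₀; solve [H+]² + 1e-05·[H+] − 1.66e-10 = 0.
[H+] = (−Ka + √(Ka² + 4·Ka·C₀))/2 = 8.82 × 10^-6 M
pH = −log[H+] = −log(8.82 × 10^-6) = 5.05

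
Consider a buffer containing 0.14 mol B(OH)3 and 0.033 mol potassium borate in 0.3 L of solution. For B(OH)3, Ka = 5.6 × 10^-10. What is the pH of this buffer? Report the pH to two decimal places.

pKa = −log(5.6 × 10^-10) = 9.252
pH = pKa + log([A⁻]/[HA]) = 9.252 + log(0.033/0.14)
pH = 9.252 + (-0.628) = 8.62

pH = 8.62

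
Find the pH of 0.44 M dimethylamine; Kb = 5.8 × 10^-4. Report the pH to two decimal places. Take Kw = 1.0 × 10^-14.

pH = 12.20

(CH3)2NH + H2O ⇌ (CH3)2NH2+ + OH-
Let x = [OH-] at equilibrium. Kb = x²/(0.44 − x).
Assume x ≪ 0.44: x ≈ √(5.8 × 10^-4 × 0.44) = 1.60 × 10^-2 M
pOH = 1.80, so pH = 14.00 − pOH = 12.20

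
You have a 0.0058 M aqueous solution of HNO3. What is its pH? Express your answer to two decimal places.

HNO3 is a strong acid and dissociates completely, so [H+] = 0.0058 M.
pH = -log(0.0058) = 2.24

pH = 2.24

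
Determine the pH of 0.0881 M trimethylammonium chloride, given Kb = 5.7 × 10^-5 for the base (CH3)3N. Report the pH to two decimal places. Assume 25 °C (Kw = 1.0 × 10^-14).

(CH3)3NH+ is the conjugate acid of the weak base (CH3)3N.
Ka = Kw/Kb = 1.0×10^-14 / 5.7 × 10^-5 = 1.75 × 10^-10
Ka = [H+]²/(0.0881 − [H+]) = 1.75 × 10^-10
Since Ka ≪ C₀, [H+] ≈ √(Ka·C₀) = 3.93 × 10^-6 M.
pH = −log(3.93 × 10^-6) = 5.41

pH = 5.41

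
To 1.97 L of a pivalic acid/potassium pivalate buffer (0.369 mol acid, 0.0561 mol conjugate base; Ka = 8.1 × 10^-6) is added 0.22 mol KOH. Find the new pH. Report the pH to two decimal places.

pH = 5.36

After neutralization: n((CH3)3CCOOH) = 0.149 mol, n((CH3)3CCOO-) = 0.276 mol.
pKa = −log(8.1 × 10^-6) = 5.092
Henderson–Hasselbalch with mole ratio 0.276/0.149: pH = 5.092 + (+0.268)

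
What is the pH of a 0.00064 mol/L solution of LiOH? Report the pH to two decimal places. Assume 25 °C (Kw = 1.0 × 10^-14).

pH = 10.81

LiOH is a strong base; [OH-] = 0.00064 M.
pOH = -log(0.00064) = 3.19
pH = 14.00 - 3.19 = 10.81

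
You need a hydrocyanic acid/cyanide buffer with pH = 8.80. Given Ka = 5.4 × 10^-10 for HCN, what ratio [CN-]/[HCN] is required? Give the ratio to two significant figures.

ratio = 0.34

pKa = -log(5.4 × 10^-10) = 9.268
pH = pKa + log(r) ⇒ log(r) = 8.80 − 9.268 = -0.468
r = [CN-]/[HCN] = 10^(-0.468) = 0.34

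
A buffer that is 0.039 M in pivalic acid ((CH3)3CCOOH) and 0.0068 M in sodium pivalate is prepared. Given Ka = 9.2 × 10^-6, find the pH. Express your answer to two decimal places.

pKa = −log(9.2 × 10^-6) = 5.036
Henderson–Hasselbalch: pH = pKa + log([(CH3)3CCOO-]/[(CH3)3CCOOH]) = 5.036 + log(0.0068/0.039)
pH = 5.036 + (-0.759) = 4.28

pH = 4.28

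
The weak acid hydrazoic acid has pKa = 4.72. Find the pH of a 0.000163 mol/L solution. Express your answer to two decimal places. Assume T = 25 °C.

HN3 ⇌ N3- + H+
Ka = 10^(−4.72) = 1.91 × 10^-5
Ka = [H+]²/(0.000163 − [H+]) = 1.91 × 10^-5
The 5% rule fails; solving [H+]² + Ka·[H+] − Ka·C₀ = 0 exactly:
[H+] = [−1.91e-05 + √(1.91e-05² + 1.25e-08)]/2 = 4.71 × 10^-5 M
pH = −log(4.71 × 10^-5) = 4.33

pH = 4.33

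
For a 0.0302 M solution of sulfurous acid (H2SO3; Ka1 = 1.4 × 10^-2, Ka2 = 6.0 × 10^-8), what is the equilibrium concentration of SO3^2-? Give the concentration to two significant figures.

6.0 × 10^-8 M

First ionization gives [H+] ≈ [HSO3-] = 1.47 × 10^-2 M.
Second step: Ka2 = [H+][SO3^2-]/[HSO3-] ≈ [SO3^2-] (since [H+] ≈ [HSO3-]).
So [SO3^2-] ≈ Ka2.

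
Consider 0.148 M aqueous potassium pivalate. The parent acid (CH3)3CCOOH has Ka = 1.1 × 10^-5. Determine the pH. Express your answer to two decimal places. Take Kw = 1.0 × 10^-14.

pH = 9.06

(CH3)3CCOO- is the conjugate base of the weak acid (CH3)3CCOOH.
Kb = Kw/Ka = 1.0×10^-14 / 1.1 × 10^-5 = 9.09 × 10^-10
Let x = [OH-] at equilibrium. Kb = x²/(0.148 − x).
Since Kb ≪ C₀, x ≈ √(Kb·C₀) = 1.16 × 10^-5 M.
(x/C₀ = 0.0078% < 5%, so the approximation holds.)
pOH = 4.94, so pH = 14.00 − pOH = 9.06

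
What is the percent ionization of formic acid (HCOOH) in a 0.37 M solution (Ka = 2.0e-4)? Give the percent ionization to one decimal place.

2.3%

HCOOH ⇌ HCOO- + H+; let x = [H+] at equilibrium.
x ≈ √(Ka·C₀) = √(2.0 × 10^-4 × 0.37) = 8.60 × 10^-3 M
% ionization = x/C₀ × 100% = 8.60 × 10^-3/0.37 × 100% = 2.3%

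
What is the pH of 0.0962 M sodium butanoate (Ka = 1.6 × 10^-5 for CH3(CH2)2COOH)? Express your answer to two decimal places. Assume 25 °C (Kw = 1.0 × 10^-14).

pH = 8.89

CH3(CH2)2COO- is the conjugate base of the weak acid CH3(CH2)2COOH.
Kb = Kw/Ka = 1.0×10^-14 / 1.6 × 10^-5 = 6.25 × 10^-10
Kb = x²/(0.0962 − x) = 6.25 × 10^-10
Neglecting x in the denominator: x = √(6.25 × 10^-10 × 0.0962) = 7.75 × 10^-6 M
(x/C₀ = 0.0081% < 5%, so the approximation holds.)
pOH = −log(7.75 × 10^-6) = 5.11; pH = 14.00 − 5.11 = 8.89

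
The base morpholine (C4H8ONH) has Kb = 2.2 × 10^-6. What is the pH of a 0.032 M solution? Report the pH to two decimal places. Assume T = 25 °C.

C4H8ONH + H2O ⇌ C4H8ONH2+ + OH-
Kb = x²/(0.032 − x) = 2.2 × 10^-6
Since Kb ≪ C₀, x ≈ √(Kb·C₀) = 2.65 × 10^-4 M.
(x/C₀ = 0.83% < 5%, so the approximation holds.)
pOH = 3.58, so pH = 14.00 − pOH = 10.42

pH = 10.42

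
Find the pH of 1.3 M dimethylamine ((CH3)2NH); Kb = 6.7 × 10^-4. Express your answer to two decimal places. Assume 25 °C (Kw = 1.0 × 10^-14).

pH = 12.47

(CH3)2NH + H2O ⇌ (CH3)2NH2+ + OH-
Kb = [OH-]²/(1.3 − [OH-]) = 6.7 × 10^-4
Assume [OH-] ≪ 1.3: [OH-] ≈ √(6.7 × 10^-4 × 1.3) = 2.95 × 10^-2 M
([OH-]/C₀ = 2.3% < 5%, so the approximation holds.)
pOH = 1.53, so pH = 14.00 − pOH = 12.47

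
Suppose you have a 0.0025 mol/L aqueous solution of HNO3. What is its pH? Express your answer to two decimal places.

HNO3 is a strong acid and dissociates completely, so [H+] = 0.0025 M.
pH = -log(0.0025) = 2.60

pH = 2.60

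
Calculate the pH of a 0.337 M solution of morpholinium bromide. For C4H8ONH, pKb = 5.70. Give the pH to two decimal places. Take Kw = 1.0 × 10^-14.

pH = 4.39

C4H8ONH2+ is the conjugate acid of the weak base C4H8ONH.
Kb = 10^(−5.70) = 2.00 × 10^-6
Ka = Kw/Kb = 1.0×10^-14 / 2.00 × 10^-6 = 5.00 × 10^-9
From the ICE table, Ka = x²/(0.337 − x) = 5.00 × 10^-9.
Neglecting x in the denominator: x = √(5.00 × 10^-9 × 0.337) = 4.10 × 10^-5 M
Check: 0.012% ionized — well under 5%, approximation valid.
pH = −log[H+] = −log(4.10 × 10^-5) = 4.39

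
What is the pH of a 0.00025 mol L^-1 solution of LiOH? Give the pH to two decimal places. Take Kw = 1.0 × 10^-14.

pH = 10.40

LiOH is a strong base; [OH-] = 0.00025 M.
pOH = -log(0.00025) = 3.60
pH = 14.00 - 3.60 = 10.40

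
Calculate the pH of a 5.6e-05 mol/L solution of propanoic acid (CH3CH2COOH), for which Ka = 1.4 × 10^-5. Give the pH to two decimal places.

CH3CH2COOH ⇌ CH3CH2COO- + H+
Ka = [H+]²/(5.6e-05 − [H+]) = 1.4 × 10^-5
Here C₀/Ka ≈ 4, so the small-[H+] approximation fails. Use the quadratic:
[H+] = [−1.4e-05 + √(1.4e-05² + 3.14e-09)]/2 = 2.19 × 10^-5 M
pH = −log[H+] = −log(2.19 × 10^-5) = 4.66

pH = 4.66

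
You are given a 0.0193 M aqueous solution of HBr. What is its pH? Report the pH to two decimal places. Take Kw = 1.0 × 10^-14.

HBr is a strong acid and dissociates completely, so [H+] = 0.0193 M.
pH = -log(0.0193) = 1.71

pH = 1.71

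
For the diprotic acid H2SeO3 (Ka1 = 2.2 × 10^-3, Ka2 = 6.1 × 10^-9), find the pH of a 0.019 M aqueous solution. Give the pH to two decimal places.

Ka1 ≫ Ka2, so treat the first dissociation as the only significant source of H+.
Ka1 = x²/(0.019 − x) = 2.2 × 10^-3
Solving the quadratic: x = (−Ka1 + √(Ka1² + 4·Ka1·C₀))/2 = 5.46 × 10^-3 M
pH = −log(5.46 × 10^-3) = 2.26

pH = 2.26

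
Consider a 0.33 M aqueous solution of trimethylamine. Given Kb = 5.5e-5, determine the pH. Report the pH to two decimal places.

(CH3)3N + H2O ⇌ (CH3)3NH+ + OH-
From the ICE table, Kb = x²/(0.33 − x) = 5.5 × 10^-5.
Neglecting x in the denominator: x = √(5.5 × 10^-5 × 0.33) = 4.26 × 10^-3 M
(x/C₀ = 1.3% < 5%, so the approximation holds.)
pOH = 2.37, so pH = 14.00 − pOH = 11.63

pH = 11.63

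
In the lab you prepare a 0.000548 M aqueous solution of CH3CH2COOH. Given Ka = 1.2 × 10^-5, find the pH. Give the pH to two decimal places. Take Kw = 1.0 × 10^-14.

pH = 4.12

CH3CH2COOH ⇌ CH3CH2COO- + H+
From the ICE table, Ka = [H+]²/(0.000548 − [H+]) = 1.2 × 10^-5.
The 5% rule fails; solving [H+]² + Ka·[H+] − Ka·C₀ = 0 exactly:
[H+] = [−1.2e-05 + √(1.2e-05² + 2.63e-08)]/2 = 7.53 × 10^-5 M
pH = −log(7.53 × 10^-5) = 4.12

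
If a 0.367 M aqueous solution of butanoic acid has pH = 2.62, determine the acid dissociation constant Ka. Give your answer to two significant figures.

Ka = 1.6 × 10^-5

[H+] = 10^(-2.62) = 2.40 × 10^-3 M
At equilibrium [HA] = 0.367 − 2.40 × 10^-3 = 3.65 × 10^-1 M
Ka = [H+][A-]/[HA] = (2.40 × 10^-3)² / 3.65 × 10^-1 = 1.6 × 10^-5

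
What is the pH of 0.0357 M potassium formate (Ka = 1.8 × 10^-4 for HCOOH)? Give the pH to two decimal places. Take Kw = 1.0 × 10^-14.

pH = 8.15

HCOO- is the conjugate base of the weak acid HCOOH.
Kb = Kw/Ka = 1.0×10^-14 / 1.8 × 10^-4 = 5.56 × 10^-11
Kb = [OH-]²/(0.0357 − [OH-]) = 5.56 × 10^-11
Since Kb ≪ C₀, [OH-] ≈ √(Kb·C₀) = 1.41 × 10^-6 M.
Check: 0.0039% ionized — well under 5%, approximation valid.
pOH = 5.85, so pH = 14.00 − pOH = 8.15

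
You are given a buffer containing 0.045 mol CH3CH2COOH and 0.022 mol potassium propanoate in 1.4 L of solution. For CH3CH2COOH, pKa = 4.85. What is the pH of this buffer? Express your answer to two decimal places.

pH = 4.54

Using pH = pKa + log([base]/[acid]) with [base]/[acid] = 0.022/0.045:
pH = 4.85 + (-0.311) = 4.54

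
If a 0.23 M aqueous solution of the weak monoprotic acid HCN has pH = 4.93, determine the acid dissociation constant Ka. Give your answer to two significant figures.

Ka = 6.0 × 10^-10

[H+] = 10^(-4.93) = 1.17 × 10^-5 M
At equilibrium [HA] = 0.23 − 1.17 × 10^-5 = 2.30 × 10^-1 M
Ka = [H+][A-]/[HA] = (1.17 × 10^-5)² / 2.30 × 10^-1 = 6.0 × 10^-10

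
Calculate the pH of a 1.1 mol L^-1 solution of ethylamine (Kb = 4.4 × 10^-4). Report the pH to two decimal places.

C2H5NH2 + H2O ⇌ C2H5NH3+ + OH-
Kb = [OH-]²/(1.1 − [OH-]) = 4.4 × 10^-4
Since Kb ≪ C₀, [OH-] ≈ √(Kb·C₀) = 2.20 × 10^-2 M.
pOH = −log(2.20 × 10^-2) = 1.66; pH = 14.00 − 1.66 = 12.34

pH = 12.34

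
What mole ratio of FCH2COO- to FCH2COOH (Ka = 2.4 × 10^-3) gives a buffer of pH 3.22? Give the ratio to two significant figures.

ratio = 4.0

pKa = -log(2.4 × 10^-3) = 2.620
pH = pKa + log(r) ⇒ log(r) = 3.22 − 2.620 = +0.600
r = [FCH2COO-]/[FCH2COOH] = 10^(+0.600) = 3.98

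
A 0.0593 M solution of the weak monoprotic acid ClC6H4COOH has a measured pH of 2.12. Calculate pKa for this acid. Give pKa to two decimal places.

[H+] = 10^(-2.12) = 7.59 × 10^-3 M
At equilibrium [HA] = 0.0593 − 7.59 × 10^-3 = 5.17 × 10^-2 M
Ka = [H+][A-]/[HA] = (7.59 × 10^-3)² / 5.17 × 10^-2 = 1.11 × 10^-3
pKa = -log(1.11 × 10^-3) = 2.95

pKa = 2.95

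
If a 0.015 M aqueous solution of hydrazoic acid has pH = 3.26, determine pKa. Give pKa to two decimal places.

pKa = 4.68

[H+] = 10^(-3.26) = 5.50 × 10^-4 M
At equilibrium [HA] = 0.015 − 5.50 × 10^-4 = 1.44 × 10^-2 M
Ka = [H+][A-]/[HA] = (5.50 × 10^-4)² / 1.44 × 10^-2 = 2.10 × 10^-5
pKa = -log(2.10 × 10^-5) = 4.68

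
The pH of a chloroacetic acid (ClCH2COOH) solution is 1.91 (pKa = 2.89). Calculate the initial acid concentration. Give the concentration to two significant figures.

C₀ = 1.3 × 10^-1 M

[H+] = 10^(-1.91) = 1.23 × 10^-2 M = x
Ka = 10^(−2.89) = 1.29 × 10^-3
Ka = x²/(C₀ − x) ⇒ C₀ = x + x²/Ka
C₀ = 1.23 × 10^-2 + (1.23 × 10^-2)²/(1.29 × 10^-3) = 1.30 × 10^-1 M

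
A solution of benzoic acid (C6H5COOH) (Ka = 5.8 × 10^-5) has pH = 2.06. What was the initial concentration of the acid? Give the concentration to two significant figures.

C₀ = 1.3 M

[H+] = 10^(-2.06) = 8.71 × 10^-3 M = x
Ka = x²/(C₀ − x) ⇒ C₀ = x + x²/Ka
C₀ = 8.71 × 10^-3 + (8.71 × 10^-3)²/(5.8 × 10^-5) = 1.32 M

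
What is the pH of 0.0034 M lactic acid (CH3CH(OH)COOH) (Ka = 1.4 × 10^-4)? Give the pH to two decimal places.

CH3CH(OH)COOH ⇌ CH3CH(OH)COO- + H+
Ka = x²/(0.0034 − x) = 1.4 × 10^-4
The 5% rule fails; solving x² + Ka·x − Ka·C₀ = 0 exactly:
x = (−Ka + √(Ka² + 4·Ka·C₀))/2 = 6.23 × 10^-4 M
pH = −log[H+] = −log(6.23 × 10^-4) = 3.21

pH = 3.21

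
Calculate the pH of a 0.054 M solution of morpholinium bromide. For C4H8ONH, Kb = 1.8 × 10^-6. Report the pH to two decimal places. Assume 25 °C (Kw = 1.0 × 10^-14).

pH = 4.76

C4H8ONH2+ is the conjugate acid of the weak base C4H8ONH.
Ka = Kw/Kb = 1.0×10^-14 / 1.8 × 10^-6 = 5.56 × 10^-9
Ka = x²/(0.054 − x) = 5.56 × 10^-9
Neglecting x in the denominator: x = √(5.56 × 10^-9 × 0.054) = 1.73 × 10^-5 M
(x/C₀ = 0.032% < 5%, so the approximation holds.)
pH = −log(1.73 × 10^-5) = 4.76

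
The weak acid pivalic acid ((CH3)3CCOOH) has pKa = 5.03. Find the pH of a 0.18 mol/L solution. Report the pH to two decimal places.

(CH3)3CCOOH ⇌ (CH3)3CCOO- + H+
Ka = 10^(−5.03) = 9.33 × 10^-6
Ka = [H+]²/(0.18 − [H+]) = 9.33 × 10^-6
Assume [H+] ≪ 0.18: [H+] ≈ √(9.33 × 10^-6 × 0.18) = 1.30 × 10^-3 M
([H+]/C₀ = 0.72% < 5%, so the approximation holds.)
pH = −log(1.30 × 10^-3) = 2.89

pH = 2.89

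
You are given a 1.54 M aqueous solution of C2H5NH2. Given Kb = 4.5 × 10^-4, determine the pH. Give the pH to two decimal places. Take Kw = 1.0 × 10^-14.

C2H5NH2 + H2O ⇌ C2H5NH3+ + OH-
Kb = x²/(1.54 − x) = 4.5 × 10^-4
Assume x ≪ 1.54: x ≈ √(4.5 × 10^-4 × 1.54) = 2.63 × 10^-2 M
Check: 1.7% ionized — well under 5%, approximation valid.
pOH = −log(2.63 × 10^-2) = 1.58; pH = 14.00 − 1.58 = 12.42

pH = 12.42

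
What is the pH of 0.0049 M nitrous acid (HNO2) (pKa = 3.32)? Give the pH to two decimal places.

HNO2 ⇌ NO2- + H+
Ka = 10^(−3.32) = 4.79 × 10^-4
From the ICE table, Ka = [H+]²/(0.0049 − [H+]) = 4.79 × 10^-4.
Here C₀/Ka ≈ 10.2, so the small-[H+] approximation fails. Use the quadratic:
[H+] = (−Ka + √(Ka² + 4·Ka·C₀))/2 = 1.31 × 10^-3 M
pH = −log(1.31 × 10^-3) = 2.88

pH = 2.88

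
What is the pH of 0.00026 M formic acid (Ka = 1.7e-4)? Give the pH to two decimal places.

HCOOH ⇌ HCOO- + H+
Let x = [H+] at equilibrium. Ka = x²/(0.00026 − x).
Here C₀/Ka ≈ 1.53, so the small-x approximation fails. Use the quadratic:
x = [−0.00017 + √(0.00017² + 1.77e-07)]/2 = 1.42 × 10^-4 M
pH = −log(1.42 × 10^-4) = 3.85

pH = 3.85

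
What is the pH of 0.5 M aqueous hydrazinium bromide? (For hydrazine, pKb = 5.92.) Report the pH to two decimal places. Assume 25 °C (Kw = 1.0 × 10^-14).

N2H5+ is the conjugate acid of the weak base N2H4.
Kb = 10^(−5.92) = 1.20 × 10^-6
Ka = Kw/Kb = 1.0×10^-14 / 1.20 × 10^-6 = 8.33 × 10^-9
From the ICE table, Ka = x²/(0.5 − x) = 8.33 × 10^-9.
Neglecting x in the denominator: x = √(8.33 × 10^-9 × 0.5) = 6.45 × 10^-5 M
(x/C₀ = 0.013% < 5%, so the approximation holds.)
pH = −log(6.45 × 10^-5) = 4.19

pH = 4.19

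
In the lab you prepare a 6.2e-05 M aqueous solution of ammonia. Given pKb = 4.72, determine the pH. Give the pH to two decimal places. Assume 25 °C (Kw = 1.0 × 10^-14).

NH3 + H2O ⇌ NH4+ + OH-
Kb = 10^(−4.72) = 1.91 × 10^-5
Let x = [OH-] at equilibrium. Kb = x²/(6.2e-05 − x).
Here C₀/Kb ≈ 3.25, so the small-x approximation fails. Use the quadratic:
x = [−1.91e-05 + √(1.91e-05² + 4.74e-09)]/2 = 2.62 × 10^-5 M
pOH = 4.58, so pH = 14.00 − pOH = 9.42

pH = 9.42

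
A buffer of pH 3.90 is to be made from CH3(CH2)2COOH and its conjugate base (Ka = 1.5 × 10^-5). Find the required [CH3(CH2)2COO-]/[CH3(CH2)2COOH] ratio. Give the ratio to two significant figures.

pKa = -log(1.5 × 10^-5) = 4.824
pH = pKa + log(r) ⇒ log(r) = 3.90 − 4.824 = -0.924
r = [CH3(CH2)2COO-]/[CH3(CH2)2COOH] = 10^(-0.924) = 0.119

ratio = 0.12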